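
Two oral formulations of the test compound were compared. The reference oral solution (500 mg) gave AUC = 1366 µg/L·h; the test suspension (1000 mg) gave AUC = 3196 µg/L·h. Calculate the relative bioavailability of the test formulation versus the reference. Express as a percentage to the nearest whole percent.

F_rel = 117%

F_rel = (AUC_test/D_test) / (AUC_ref/D_ref)
      = (3196/1000) / (1366/500)
      = 3.196 / 2.732 = 1.1698 = 116.98%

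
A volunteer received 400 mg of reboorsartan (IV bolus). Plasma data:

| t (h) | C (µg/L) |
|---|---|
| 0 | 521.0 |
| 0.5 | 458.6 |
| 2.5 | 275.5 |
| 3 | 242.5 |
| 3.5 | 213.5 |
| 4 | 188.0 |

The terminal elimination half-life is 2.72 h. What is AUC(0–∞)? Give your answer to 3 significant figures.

Trapezoidal AUC_0→4:
  [0→0.5]: (521.0+458.6)/2 × 0.5 = 244.9
  [0.5→2.5]: (458.6+275.5)/2 × 2 = 734.1
  [2.5→3]: (275.5+242.5)/2 × 0.5 = 129.5
  [3→3.5]: (242.5+213.5)/2 × 0.5 = 114.0
  [3.5→4]: (213.5+188.0)/2 × 0.5 = 100.375
  Sum = 1322.875 µg/L·h
k_e = ln2 / t½ = 0.693147 / 2.72 = 0.2548 h^-1
Extrapolated tail: C_last / k_e = 188.0 / 0.2548 = 737.834
AUC_0→∞ = 1322.875 + 737.834 = 2060.709 µg/L·h

AUC = 2060 µg/L·h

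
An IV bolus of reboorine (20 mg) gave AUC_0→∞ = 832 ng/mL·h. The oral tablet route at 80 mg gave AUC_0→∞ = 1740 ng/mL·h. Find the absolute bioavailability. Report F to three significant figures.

F = (AUC_ev / D_ev) / (AUC_iv / D_iv)
  = (1740/80) / (832/20)
  = 21.75 / 41.6 = 0.5228

F = 0.523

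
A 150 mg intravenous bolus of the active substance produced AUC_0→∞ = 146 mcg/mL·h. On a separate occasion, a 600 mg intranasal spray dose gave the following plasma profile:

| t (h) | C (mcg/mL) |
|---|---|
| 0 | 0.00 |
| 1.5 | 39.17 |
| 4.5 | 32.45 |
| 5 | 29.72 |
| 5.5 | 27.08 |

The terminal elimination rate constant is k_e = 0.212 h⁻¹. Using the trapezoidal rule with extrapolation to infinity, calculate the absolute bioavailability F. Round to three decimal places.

Trapezoidal AUC_0→5.5 (intranasal spray):
  [0→1.5]: (0.00+39.17)/2 × 1.5 = 29.3775
  [1.5→4.5]: (39.17+32.45)/2 × 3 = 107.43
  [4.5→5]: (32.45+29.72)/2 × 0.5 = 15.5425
  [5→5.5]: (29.72+27.08)/2 × 0.5 = 14.2
  Sum = 166.55 mcg/mL·h
Tail: C_last/k_e = 27.08/0.212 = 127.736
AUC_0→∞ (intranasal spray) = 166.55 + 127.736 = 294.286 mcg/mL·h
F = (AUC_ev/D_ev)/(AUC_iv/D_iv) = (294.286/600)/(146/150) = 0.490477/0.973333 = 0.5039

F = 0.504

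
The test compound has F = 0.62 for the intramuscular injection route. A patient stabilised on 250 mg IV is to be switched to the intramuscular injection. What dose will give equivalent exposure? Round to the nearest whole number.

For equal systemic exposure: F × D_ev = D_iv
D_ev = D_iv / F = 250 / 0.62 = 403.226 mg

D_intramuscular = 403 mg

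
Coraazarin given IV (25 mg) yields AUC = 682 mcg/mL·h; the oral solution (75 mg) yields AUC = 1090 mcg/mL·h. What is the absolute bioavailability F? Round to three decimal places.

F = 0.533

F = (AUC_ev / D_ev) / (AUC_iv / D_iv)
  = (1090/75) / (682/25)
  = 14.5333 / 27.28 = 0.5327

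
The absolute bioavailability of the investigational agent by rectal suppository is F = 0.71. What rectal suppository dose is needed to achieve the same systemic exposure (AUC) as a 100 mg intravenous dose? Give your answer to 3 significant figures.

For equal systemic exposure: F × D_ev = D_iv
D_ev = D_iv / F = 100 / 0.71 = 140.845 mg

D_rectal = 141 mg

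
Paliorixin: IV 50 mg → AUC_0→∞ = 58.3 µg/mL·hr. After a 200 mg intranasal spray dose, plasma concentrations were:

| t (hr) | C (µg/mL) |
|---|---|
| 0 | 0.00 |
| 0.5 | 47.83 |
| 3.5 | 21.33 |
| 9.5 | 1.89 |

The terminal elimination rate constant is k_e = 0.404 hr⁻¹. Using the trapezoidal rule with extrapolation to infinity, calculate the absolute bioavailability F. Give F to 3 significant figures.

F = 0.815

Trapezoidal AUC_0→9.5 (intranasal spray):
  [0→0.5]: (0.00+47.83)/2 × 0.5 = 11.9575
  [0.5→3.5]: (47.83+21.33)/2 × 3 = 103.74
  [3.5→9.5]: (21.33+1.89)/2 × 6 = 69.66
  Sum = 185.3575 µg/mL·hr
Tail: C_last/k_e = 1.89/0.404 = 4.678
AUC_0→∞ (intranasal spray) = 185.3575 + 4.678 = 190.0355 µg/mL·hr
F = (AUC_ev/D_ev)/(AUC_iv/D_iv) = (190.0355/200)/(58.3/50) = 0.9501775/1.166 = 0.8149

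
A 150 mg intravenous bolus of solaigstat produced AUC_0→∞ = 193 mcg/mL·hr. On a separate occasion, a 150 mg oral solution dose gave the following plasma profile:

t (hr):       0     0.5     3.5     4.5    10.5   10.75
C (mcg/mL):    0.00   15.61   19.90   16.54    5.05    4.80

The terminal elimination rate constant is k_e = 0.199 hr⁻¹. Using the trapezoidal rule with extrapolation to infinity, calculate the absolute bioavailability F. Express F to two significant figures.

Trapezoidal AUC_0→10.75 (oral solution):
  [0→0.5]: (0.00+15.61)/2 × 0.5 = 3.9025
  [0.5→3.5]: (15.61+19.90)/2 × 3 = 53.265
  [3.5→4.5]: (19.90+16.54)/2 × 1 = 18.22
  [4.5→10.5]: (16.54+5.05)/2 × 6 = 64.77
  [10.5→10.75]: (5.05+4.80)/2 × 0.25 = 1.23125
  Sum = 141.38875 mcg/mL·hr
Tail: C_last/k_e = 4.80/0.199 = 24.121
AUC_0→∞ (oral solution) = 141.38875 + 24.121 = 165.50975 mcg/mL·hr
F = (AUC_ev/D_ev)/(AUC_iv/D_iv) = (165.50975/150)/(193/150) = 1.1034/1.28667 = 0.8576

F = 0.86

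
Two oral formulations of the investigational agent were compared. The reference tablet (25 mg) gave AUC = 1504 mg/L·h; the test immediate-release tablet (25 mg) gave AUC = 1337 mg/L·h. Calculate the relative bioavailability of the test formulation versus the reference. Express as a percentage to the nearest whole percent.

F_rel = 89%

F_rel = (AUC_test/D_test) / (AUC_ref/D_ref)
      = (1337/25) / (1504/25)
      = 53.48 / 60.16 = 0.8890 = 88.90%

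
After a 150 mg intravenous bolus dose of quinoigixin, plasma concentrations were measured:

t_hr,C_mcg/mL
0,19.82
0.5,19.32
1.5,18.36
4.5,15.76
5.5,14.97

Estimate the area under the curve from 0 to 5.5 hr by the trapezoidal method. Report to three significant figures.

Trapezoidal AUC_0→5.5:
  [0→0.5]: (19.82+19.32)/2 × 0.5 = 9.785
  [0.5→1.5]: (19.32+18.36)/2 × 1 = 18.84
  [1.5→4.5]: (18.36+15.76)/2 × 3 = 51.18
  [4.5→5.5]: (15.76+14.97)/2 × 1 = 15.365
  Sum = 95.17 mcg/mL·hr

AUC = 95.2 mcg/mL·hr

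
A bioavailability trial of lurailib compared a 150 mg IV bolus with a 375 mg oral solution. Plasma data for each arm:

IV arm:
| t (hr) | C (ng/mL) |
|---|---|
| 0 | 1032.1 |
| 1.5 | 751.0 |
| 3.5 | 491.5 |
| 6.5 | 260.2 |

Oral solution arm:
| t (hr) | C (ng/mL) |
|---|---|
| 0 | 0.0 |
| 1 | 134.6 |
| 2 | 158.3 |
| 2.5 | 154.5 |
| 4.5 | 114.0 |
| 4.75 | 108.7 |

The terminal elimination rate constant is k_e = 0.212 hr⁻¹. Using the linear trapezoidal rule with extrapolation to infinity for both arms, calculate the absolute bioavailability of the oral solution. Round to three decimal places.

F = 0.089

Trapezoidal AUC_0→6.5 (IV):
  [0→1.5]: (1032.1+751.0)/2 × 1.5 = 1337.325
  [1.5→3.5]: (751.0+491.5)/2 × 2 = 1242.5
  [3.5→6.5]: (491.5+260.2)/2 × 3 = 1127.55
  Sum = 3707.375 ng/mL·hr
IV tail: 260.2/0.212 = 1227.358; AUC_iv,0→∞ = 3707.375 + 1227.358 = 4934.733 ng/mL·hr
Trapezoidal AUC_0→4.75 (oral solution):
  [0→1]: (0.0+134.6)/2 × 1 = 67.3
  [1→2]: (134.6+158.3)/2 × 1 = 146.45
  [2→2.5]: (158.3+154.5)/2 × 0.5 = 78.2
  [2.5→4.5]: (154.5+114.0)/2 × 2 = 268.5
  [4.5→4.75]: (114.0+108.7)/2 × 0.25 = 27.8375
  Sum = 588.2875 ng/mL·hr
oral solution tail: 108.7/0.212 = 512.736; AUC_ev,0→∞ = 588.2875 + 512.736 = 1101.0235 ng/mL·hr
F = (AUC_ev/D_ev)/(AUC_iv/D_iv) = (1101.0235/375)/(4934.733/150) = 2.93606/32.89822 = 0.0892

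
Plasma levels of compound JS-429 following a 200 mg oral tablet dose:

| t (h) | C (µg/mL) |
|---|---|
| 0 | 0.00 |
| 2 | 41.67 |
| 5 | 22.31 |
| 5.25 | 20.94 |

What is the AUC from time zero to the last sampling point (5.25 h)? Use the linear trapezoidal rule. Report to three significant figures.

AUC = 143 µg/mL·h

Trapezoidal AUC_0→5.25:
  [0→2]: (0.00+41.67)/2 × 2 = 41.67
  [2→5]: (41.67+22.31)/2 × 3 = 95.97
  [5→5.25]: (22.31+20.94)/2 × 0.25 = 5.40625
  Sum = 143.04625 µg/mL·h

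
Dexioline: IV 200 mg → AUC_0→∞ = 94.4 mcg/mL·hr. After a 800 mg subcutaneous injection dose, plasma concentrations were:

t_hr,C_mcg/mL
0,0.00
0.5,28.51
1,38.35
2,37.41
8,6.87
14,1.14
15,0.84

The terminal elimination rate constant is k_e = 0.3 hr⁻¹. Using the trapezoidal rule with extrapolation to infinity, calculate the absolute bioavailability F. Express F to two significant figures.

F = 0.59

Trapezoidal AUC_0→15 (subcutaneous injection):
  [0→0.5]: (0.00+28.51)/2 × 0.5 = 7.1275
  [0.5→1]: (28.51+38.35)/2 × 0.5 = 16.715
  [1→2]: (38.35+37.41)/2 × 1 = 37.88
  [2→8]: (37.41+6.87)/2 × 6 = 132.84
  [8→14]: (6.87+1.14)/2 × 6 = 24.03
  [14→15]: (1.14+0.84)/2 × 1 = 0.99
  Sum = 219.5825 mcg/mL·hr
Tail: C_last/k_e = 0.84/0.3 = 2.800
AUC_0→∞ (subcutaneous injection) = 219.5825 + 2.800 = 222.3825 mcg/mL·hr
F = (AUC_ev/D_ev)/(AUC_iv/D_iv) = (222.3825/800)/(94.4/200) = 0.277978/0.472 = 0.5889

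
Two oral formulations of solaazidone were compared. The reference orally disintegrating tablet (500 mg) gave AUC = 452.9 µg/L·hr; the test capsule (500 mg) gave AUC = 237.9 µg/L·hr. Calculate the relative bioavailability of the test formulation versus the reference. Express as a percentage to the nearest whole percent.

F_rel = (AUC_test/D_test) / (AUC_ref/D_ref)
      = (237.9/500) / (452.9/500)
      = 0.4758 / 0.9058 = 0.5253 = 52.53%

F_rel = 53%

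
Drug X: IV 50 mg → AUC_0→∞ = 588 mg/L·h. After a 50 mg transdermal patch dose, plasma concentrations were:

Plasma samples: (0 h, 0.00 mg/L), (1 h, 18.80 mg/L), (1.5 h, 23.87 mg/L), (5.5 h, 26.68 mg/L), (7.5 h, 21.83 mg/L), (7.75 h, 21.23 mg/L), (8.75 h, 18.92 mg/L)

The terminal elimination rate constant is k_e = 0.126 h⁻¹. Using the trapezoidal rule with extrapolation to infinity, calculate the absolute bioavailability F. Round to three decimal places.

Trapezoidal AUC_0→8.75 (transdermal patch):
  [0→1]: (0.00+18.80)/2 × 1 = 9.4
  [1→1.5]: (18.80+23.87)/2 × 0.5 = 10.6675
  [1.5→5.5]: (23.87+26.68)/2 × 4 = 101.1
  [5.5→7.5]: (26.68+21.83)/2 × 2 = 48.51
  [7.5→7.75]: (21.83+21.23)/2 × 0.25 = 5.3825
  [7.75→8.75]: (21.23+18.92)/2 × 1 = 20.075
  Sum = 195.135 mg/L·h
Tail: C_last/k_e = 18.92/0.126 = 150.159
AUC_0→∞ (transdermal patch) = 195.135 + 150.159 = 345.294 mg/L·h
F = (AUC_ev/D_ev)/(AUC_iv/D_iv) = (345.294/50)/(588/50) = 6.90588/11.76 = 0.5872

F = 0.587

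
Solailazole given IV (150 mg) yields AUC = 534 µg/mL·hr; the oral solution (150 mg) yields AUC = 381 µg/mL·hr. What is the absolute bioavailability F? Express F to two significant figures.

F = 0.71

F = (AUC_ev / D_ev) / (AUC_iv / D_iv)
  = (381/150) / (534/150)
  = 2.54 / 3.56 = 0.7135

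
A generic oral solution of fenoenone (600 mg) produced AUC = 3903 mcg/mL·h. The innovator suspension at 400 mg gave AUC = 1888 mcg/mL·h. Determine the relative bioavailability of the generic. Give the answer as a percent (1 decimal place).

F_rel = 137.8%

F_rel = (AUC_test/D_test) / (AUC_ref/D_ref)
      = (3903/600) / (1888/400)
      = 6.505 / 4.72 = 1.3782 = 137.82%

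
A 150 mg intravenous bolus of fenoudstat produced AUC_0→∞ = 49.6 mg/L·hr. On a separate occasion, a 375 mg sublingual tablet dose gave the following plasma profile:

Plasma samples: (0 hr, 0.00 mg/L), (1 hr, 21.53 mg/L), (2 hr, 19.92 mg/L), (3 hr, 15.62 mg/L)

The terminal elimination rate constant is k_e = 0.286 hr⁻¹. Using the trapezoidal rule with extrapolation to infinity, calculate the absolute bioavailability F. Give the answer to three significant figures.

F = 0.838

Trapezoidal AUC_0→3 (sublingual tablet):
  [0→1]: (0.00+21.53)/2 × 1 = 10.765
  [1→2]: (21.53+19.92)/2 × 1 = 20.725
  [2→3]: (19.92+15.62)/2 × 1 = 17.77
  Sum = 49.26 mg/L·hr
Tail: C_last/k_e = 15.62/0.286 = 54.615
AUC_0→∞ (sublingual tablet) = 49.26 + 54.615 = 103.875 mg/L·hr
F = (AUC_ev/D_ev)/(AUC_iv/D_iv) = (103.875/375)/(49.6/150) = 0.277/0.330667 = 0.8377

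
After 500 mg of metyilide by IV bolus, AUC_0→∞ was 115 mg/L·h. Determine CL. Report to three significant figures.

CL = Dose_iv / AUC_0→∞
   = 500 / 115 = 4.34783 L/h

CL = 4.35 L/h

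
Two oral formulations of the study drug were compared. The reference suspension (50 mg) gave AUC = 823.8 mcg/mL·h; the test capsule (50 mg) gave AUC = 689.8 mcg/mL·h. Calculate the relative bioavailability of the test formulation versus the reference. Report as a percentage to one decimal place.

F_rel = (AUC_test/D_test) / (AUC_ref/D_ref)
      = (689.8/50) / (823.8/50)
      = 13.796 / 16.476 = 0.8373 = 83.73%

F_rel = 83.7%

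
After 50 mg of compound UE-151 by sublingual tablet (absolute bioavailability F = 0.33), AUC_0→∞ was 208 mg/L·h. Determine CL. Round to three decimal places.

CL = 0.079 L/h

CL = F × Dose / AUC_0→∞
   = 0.33 × 50 / 208 = 0.0793269 L/h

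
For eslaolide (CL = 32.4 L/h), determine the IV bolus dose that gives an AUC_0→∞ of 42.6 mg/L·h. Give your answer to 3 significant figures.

Dose_iv = CL × AUC_0→∞
     = 32.4 × 42.6 = 1380.24 mg

Dose = 1380 mg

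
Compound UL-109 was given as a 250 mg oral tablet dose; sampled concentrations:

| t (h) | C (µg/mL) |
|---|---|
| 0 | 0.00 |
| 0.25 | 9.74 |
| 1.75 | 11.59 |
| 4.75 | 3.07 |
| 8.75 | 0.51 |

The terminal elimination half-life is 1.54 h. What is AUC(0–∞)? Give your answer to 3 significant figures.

AUC = 47.5 µg/mL·h

Trapezoidal AUC_0→8.75:
  [0→0.25]: (0.00+9.74)/2 × 0.25 = 1.2175
  [0.25→1.75]: (9.74+11.59)/2 × 1.5 = 15.9975
  [1.75→4.75]: (11.59+3.07)/2 × 3 = 21.99
  [4.75→8.75]: (3.07+0.51)/2 × 4 = 7.16
  Sum = 46.365 µg/mL·h
k_e = ln2 / t½ = 0.693147 / 1.54 = 0.4501 h^-1
Extrapolated tail: C_last / k_e = 0.51 / 0.4501 = 1.133
AUC_0→∞ = 46.365 + 1.133 = 47.498 µg/mL·h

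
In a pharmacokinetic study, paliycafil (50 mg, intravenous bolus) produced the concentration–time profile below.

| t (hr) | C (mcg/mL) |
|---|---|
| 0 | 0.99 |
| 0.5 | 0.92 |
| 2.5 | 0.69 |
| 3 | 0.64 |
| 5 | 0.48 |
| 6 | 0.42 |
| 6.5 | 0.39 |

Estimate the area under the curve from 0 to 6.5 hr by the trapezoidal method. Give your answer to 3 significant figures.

AUC = 4.19 mcg/mL·hr

Trapezoidal AUC_0→6.5:
  [0→0.5]: (0.99+0.92)/2 × 0.5 = 0.4775
  [0.5→2.5]: (0.92+0.69)/2 × 2 = 1.61
  [2.5→3]: (0.69+0.64)/2 × 0.5 = 0.3325
  [3→5]: (0.64+0.48)/2 × 2 = 1.12
  [5→6]: (0.48+0.42)/2 × 1 = 0.45
  [6→6.5]: (0.42+0.39)/2 × 0.5 = 0.2025
  Sum = 4.1925 mcg/mL·hr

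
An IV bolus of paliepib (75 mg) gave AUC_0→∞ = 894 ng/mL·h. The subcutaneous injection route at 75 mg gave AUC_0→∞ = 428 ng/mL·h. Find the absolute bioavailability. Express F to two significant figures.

F = 0.48

F = (AUC_ev / D_ev) / (AUC_iv / D_iv)
  = (428/75) / (894/75)
  = 5.70667 / 11.92 = 0.4787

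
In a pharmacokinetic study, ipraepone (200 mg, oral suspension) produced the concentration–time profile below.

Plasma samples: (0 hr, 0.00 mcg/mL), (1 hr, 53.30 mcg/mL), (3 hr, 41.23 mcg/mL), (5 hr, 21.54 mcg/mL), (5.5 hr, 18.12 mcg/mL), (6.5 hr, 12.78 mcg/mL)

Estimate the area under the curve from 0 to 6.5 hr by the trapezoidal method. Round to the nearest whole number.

AUC = 209 mcg/mL·hr

Trapezoidal AUC_0→6.5:
  [0→1]: (0.00+53.30)/2 × 1 = 26.65
  [1→3]: (53.30+41.23)/2 × 2 = 94.53
  [3→5]: (41.23+21.54)/2 × 2 = 62.77
  [5→5.5]: (21.54+18.12)/2 × 0.5 = 9.915
  [5.5→6.5]: (18.12+12.78)/2 × 1 = 15.45
  Sum = 209.315 mcg/mL·hr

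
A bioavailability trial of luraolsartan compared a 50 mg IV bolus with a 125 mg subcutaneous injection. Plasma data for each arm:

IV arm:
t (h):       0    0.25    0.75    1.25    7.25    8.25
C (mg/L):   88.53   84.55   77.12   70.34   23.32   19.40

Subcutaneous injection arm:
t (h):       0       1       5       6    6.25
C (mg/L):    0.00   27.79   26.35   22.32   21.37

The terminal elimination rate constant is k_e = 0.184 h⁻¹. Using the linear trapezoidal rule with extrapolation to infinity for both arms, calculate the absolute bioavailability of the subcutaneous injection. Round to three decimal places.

F = 0.212

Trapezoidal AUC_0→8.25 (IV):
  [0→0.25]: (88.53+84.55)/2 × 0.25 = 21.635
  [0.25→0.75]: (84.55+77.12)/2 × 0.5 = 40.4175
  [0.75→1.25]: (77.12+70.34)/2 × 0.5 = 36.865
  [1.25→7.25]: (70.34+23.32)/2 × 6 = 280.98
  [7.25→8.25]: (23.32+19.40)/2 × 1 = 21.36
  Sum = 401.2575 mg/L·h
IV tail: 19.40/0.184 = 105.435; AUC_iv,0→∞ = 401.2575 + 105.435 = 506.6925 mg/L·h
Trapezoidal AUC_0→6.25 (subcutaneous injection):
  [0→1]: (0.00+27.79)/2 × 1 = 13.895
  [1→5]: (27.79+26.35)/2 × 4 = 108.28
  [5→6]: (26.35+22.32)/2 × 1 = 24.335
  [6→6.25]: (22.32+21.37)/2 × 0.25 = 5.46125
  Sum = 151.97125 mg/L·h
subcutaneous injection tail: 21.37/0.184 = 116.141; AUC_ev,0→∞ = 151.97125 + 116.141 = 268.11225 mg/L·h
F = (AUC_ev/D_ev)/(AUC_iv/D_iv) = (268.11225/125)/(506.6925/50) = 2.144898/10.13385 = 0.2117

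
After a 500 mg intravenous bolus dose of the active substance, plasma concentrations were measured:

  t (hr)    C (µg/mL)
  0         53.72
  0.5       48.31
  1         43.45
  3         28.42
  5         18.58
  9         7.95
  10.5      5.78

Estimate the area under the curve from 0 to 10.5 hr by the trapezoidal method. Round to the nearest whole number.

Trapezoidal AUC_0→10.5:
  [0→0.5]: (53.72+48.31)/2 × 0.5 = 25.5075
  [0.5→1]: (48.31+43.45)/2 × 0.5 = 22.94
  [1→3]: (43.45+28.42)/2 × 2 = 71.87
  [3→5]: (28.42+18.58)/2 × 2 = 47.0
  [5→9]: (18.58+7.95)/2 × 4 = 53.06
  [9→10.5]: (7.95+5.78)/2 × 1.5 = 10.2975
  Sum = 230.675 µg/mL·hr

AUC = 231 µg/mL·hr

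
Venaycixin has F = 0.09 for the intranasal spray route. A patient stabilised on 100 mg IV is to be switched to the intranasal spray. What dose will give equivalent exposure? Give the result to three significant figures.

For equal systemic exposure: F × D_ev = D_iv
D_ev = D_iv / F = 100 / 0.09 = 1111.11 mg

D_intranasal = 1110 mg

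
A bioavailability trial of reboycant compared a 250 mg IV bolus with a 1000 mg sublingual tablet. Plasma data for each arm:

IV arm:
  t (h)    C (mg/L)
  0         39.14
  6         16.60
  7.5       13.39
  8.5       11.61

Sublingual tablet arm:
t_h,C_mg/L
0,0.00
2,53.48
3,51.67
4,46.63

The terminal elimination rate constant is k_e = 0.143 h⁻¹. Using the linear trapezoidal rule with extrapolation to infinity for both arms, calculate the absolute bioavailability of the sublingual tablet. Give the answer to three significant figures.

Trapezoidal AUC_0→8.5 (IV):
  [0→6]: (39.14+16.60)/2 × 6 = 167.22
  [6→7.5]: (16.60+13.39)/2 × 1.5 = 22.4925
  [7.5→8.5]: (13.39+11.61)/2 × 1 = 12.5
  Sum = 202.2125 mg/L·h
IV tail: 11.61/0.143 = 81.189; AUC_iv,0→∞ = 202.2125 + 81.189 = 283.4015 mg/L·h
Trapezoidal AUC_0→4 (sublingual tablet):
  [0→2]: (0.00+53.48)/2 × 2 = 53.48
  [2→3]: (53.48+51.67)/2 × 1 = 52.575
  [3→4]: (51.67+46.63)/2 × 1 = 49.15
  Sum = 155.205 mg/L·h
sublingual tablet tail: 46.63/0.143 = 326.084; AUC_ev,0→∞ = 155.205 + 326.084 = 481.289 mg/L·h
F = (AUC_ev/D_ev)/(AUC_iv/D_iv) = (481.289/1000)/(283.4015/250) = 0.481289/1.133606 = 0.4246

F = 0.425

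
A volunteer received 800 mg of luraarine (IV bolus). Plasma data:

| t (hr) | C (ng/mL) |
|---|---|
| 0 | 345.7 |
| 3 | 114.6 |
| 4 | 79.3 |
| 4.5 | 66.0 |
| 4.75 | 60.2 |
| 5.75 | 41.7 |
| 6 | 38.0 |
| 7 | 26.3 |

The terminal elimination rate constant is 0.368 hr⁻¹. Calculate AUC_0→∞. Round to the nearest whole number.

AUC = 1004 ng/mL·hr

Trapezoidal AUC_0→7:
  [0→3]: (345.7+114.6)/2 × 3 = 690.45
  [3→4]: (114.6+79.3)/2 × 1 = 96.95
  [4→4.5]: (79.3+66.0)/2 × 0.5 = 36.325
  [4.5→4.75]: (66.0+60.2)/2 × 0.25 = 15.775
  [4.75→5.75]: (60.2+41.7)/2 × 1 = 50.95
  [5.75→6]: (41.7+38.0)/2 × 0.25 = 9.9625
  [6→7]: (38.0+26.3)/2 × 1 = 32.15
  Sum = 932.5625 ng/mL·hr
Extrapolated tail: C_last / k_e = 26.3 / 0.368 = 71.467
AUC_0→∞ = 932.5625 + 71.467 = 1004.0295 ng/mL·hr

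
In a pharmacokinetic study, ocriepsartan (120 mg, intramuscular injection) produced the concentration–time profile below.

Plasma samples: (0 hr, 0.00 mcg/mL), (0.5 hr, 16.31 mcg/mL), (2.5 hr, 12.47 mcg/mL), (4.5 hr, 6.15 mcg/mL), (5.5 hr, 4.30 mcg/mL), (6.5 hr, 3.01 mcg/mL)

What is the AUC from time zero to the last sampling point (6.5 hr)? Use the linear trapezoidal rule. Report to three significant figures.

AUC = 60.4 mcg/mL·hr

Trapezoidal AUC_0→6.5:
  [0→0.5]: (0.00+16.31)/2 × 0.5 = 4.0775
  [0.5→2.5]: (16.31+12.47)/2 × 2 = 28.78
  [2.5→4.5]: (12.47+6.15)/2 × 2 = 18.62
  [4.5→5.5]: (6.15+4.30)/2 × 1 = 5.225
  [5.5→6.5]: (4.30+3.01)/2 × 1 = 3.655
  Sum = 60.3575 mcg/mL·hr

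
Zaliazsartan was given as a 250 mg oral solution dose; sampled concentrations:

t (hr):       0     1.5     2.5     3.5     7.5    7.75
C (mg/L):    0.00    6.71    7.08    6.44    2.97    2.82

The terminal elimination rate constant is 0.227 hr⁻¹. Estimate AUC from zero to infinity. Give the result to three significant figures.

AUC = 50.7 mg/L·hr

Trapezoidal AUC_0→7.75:
  [0→1.5]: (0.00+6.71)/2 × 1.5 = 5.0325
  [1.5→2.5]: (6.71+7.08)/2 × 1 = 6.895
  [2.5→3.5]: (7.08+6.44)/2 × 1 = 6.76
  [3.5→7.5]: (6.44+2.97)/2 × 4 = 18.82
  [7.5→7.75]: (2.97+2.82)/2 × 0.25 = 0.72375
  Sum = 38.23125 mg/L·hr
Extrapolated tail: C_last / k_e = 2.82 / 0.227 = 12.423
AUC_0→∞ = 38.23125 + 12.423 = 50.65425 mg/L·hr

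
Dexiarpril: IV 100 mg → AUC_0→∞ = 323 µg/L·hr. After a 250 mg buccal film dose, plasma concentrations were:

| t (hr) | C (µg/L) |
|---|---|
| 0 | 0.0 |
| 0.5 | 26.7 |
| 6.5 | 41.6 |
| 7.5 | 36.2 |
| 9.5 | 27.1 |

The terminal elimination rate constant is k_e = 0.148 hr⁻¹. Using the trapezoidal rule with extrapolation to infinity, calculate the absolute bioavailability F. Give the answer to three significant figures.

F = 0.615

Trapezoidal AUC_0→9.5 (buccal film):
  [0→0.5]: (0.0+26.7)/2 × 0.5 = 6.675
  [0.5→6.5]: (26.7+41.6)/2 × 6 = 204.9
  [6.5→7.5]: (41.6+36.2)/2 × 1 = 38.9
  [7.5→9.5]: (36.2+27.1)/2 × 2 = 63.3
  Sum = 313.775 µg/L·hr
Tail: C_last/k_e = 27.1/0.148 = 183.108
AUC_0→∞ (buccal film) = 313.775 + 183.108 = 496.883 µg/L·hr
F = (AUC_ev/D_ev)/(AUC_iv/D_iv) = (496.883/250)/(323/100) = 1.987532/3.23 = 0.6153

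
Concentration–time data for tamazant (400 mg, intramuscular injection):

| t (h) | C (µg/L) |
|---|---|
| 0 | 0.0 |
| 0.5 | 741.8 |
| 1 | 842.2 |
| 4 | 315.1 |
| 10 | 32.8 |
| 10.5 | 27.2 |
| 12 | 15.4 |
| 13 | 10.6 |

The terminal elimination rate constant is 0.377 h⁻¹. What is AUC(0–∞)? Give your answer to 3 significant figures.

Trapezoidal AUC_0→13:
  [0→0.5]: (0.0+741.8)/2 × 0.5 = 185.45
  [0.5→1]: (741.8+842.2)/2 × 0.5 = 396.0
  [1→4]: (842.2+315.1)/2 × 3 = 1735.95
  [4→10]: (315.1+32.8)/2 × 6 = 1043.7
  [10→10.5]: (32.8+27.2)/2 × 0.5 = 15.0
  [10.5→12]: (27.2+15.4)/2 × 1.5 = 31.95
  [12→13]: (15.4+10.6)/2 × 1 = 13.0
  Sum = 3421.05 µg/L·h
Extrapolated tail: C_last / k_e = 10.6 / 0.377 = 28.117
AUC_0→∞ = 3421.05 + 28.117 = 3449.167 µg/L·h

AUC = 3450 µg/L·h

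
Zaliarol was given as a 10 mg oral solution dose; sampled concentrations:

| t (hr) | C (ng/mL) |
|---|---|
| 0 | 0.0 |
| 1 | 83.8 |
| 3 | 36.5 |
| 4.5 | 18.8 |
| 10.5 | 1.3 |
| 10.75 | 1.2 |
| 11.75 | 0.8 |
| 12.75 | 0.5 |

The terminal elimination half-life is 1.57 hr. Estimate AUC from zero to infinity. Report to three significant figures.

AUC = 267 ng/mL·hr

Trapezoidal AUC_0→12.75:
  [0→1]: (0.0+83.8)/2 × 1 = 41.9
  [1→3]: (83.8+36.5)/2 × 2 = 120.3
  [3→4.5]: (36.5+18.8)/2 × 1.5 = 41.475
  [4.5→10.5]: (18.8+1.3)/2 × 6 = 60.3
  [10.5→10.75]: (1.3+1.2)/2 × 0.25 = 0.3125
  [10.75→11.75]: (1.2+0.8)/2 × 1 = 1.0
  [11.75→12.75]: (0.8+0.5)/2 × 1 = 0.65
  Sum = 265.9375 ng/mL·hr
k_e = ln2 / t½ = 0.693147 / 1.57 = 0.4415 hr^-1
Extrapolated tail: C_last / k_e = 0.5 / 0.4415 = 1.133
AUC_0→∞ = 265.9375 + 1.133 = 267.0705 ng/mL·hr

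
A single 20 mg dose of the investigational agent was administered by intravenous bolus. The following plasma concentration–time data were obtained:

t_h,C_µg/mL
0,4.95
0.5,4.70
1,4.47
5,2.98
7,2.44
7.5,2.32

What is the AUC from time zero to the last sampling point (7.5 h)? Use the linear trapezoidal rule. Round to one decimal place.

AUC = 26.2 µg/mL·h

Trapezoidal AUC_0→7.5:
  [0→0.5]: (4.95+4.70)/2 × 0.5 = 2.4125
  [0.5→1]: (4.70+4.47)/2 × 0.5 = 2.2925
  [1→5]: (4.47+2.98)/2 × 4 = 14.9
  [5→7]: (2.98+2.44)/2 × 2 = 5.42
  [7→7.5]: (2.44+2.32)/2 × 0.5 = 1.19
  Sum = 26.215 µg/mL·h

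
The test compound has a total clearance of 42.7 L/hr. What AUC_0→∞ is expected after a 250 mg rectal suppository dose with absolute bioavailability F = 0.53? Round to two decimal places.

AUC = 3.10 mg/L·hr

AUC_0→∞ = F × Dose / CL
        = 0.53 × 250 / 42.7 = 3.10304 mg/L·hr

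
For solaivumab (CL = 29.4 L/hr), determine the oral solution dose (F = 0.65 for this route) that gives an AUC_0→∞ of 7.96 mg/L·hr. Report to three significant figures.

Dose = 360 mg

Dose = CL × AUC_0→∞ / F
     = 29.4 × 7.96 / 0.65 = 360.037 mg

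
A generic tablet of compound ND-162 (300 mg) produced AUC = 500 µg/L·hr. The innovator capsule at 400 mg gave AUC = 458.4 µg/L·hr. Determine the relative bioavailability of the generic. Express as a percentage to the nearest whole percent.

F_rel = 145%

F_rel = (AUC_test/D_test) / (AUC_ref/D_ref)
      = (500/300) / (458.4/400)
      = 1.66667 / 1.146 = 1.4543 = 145.43%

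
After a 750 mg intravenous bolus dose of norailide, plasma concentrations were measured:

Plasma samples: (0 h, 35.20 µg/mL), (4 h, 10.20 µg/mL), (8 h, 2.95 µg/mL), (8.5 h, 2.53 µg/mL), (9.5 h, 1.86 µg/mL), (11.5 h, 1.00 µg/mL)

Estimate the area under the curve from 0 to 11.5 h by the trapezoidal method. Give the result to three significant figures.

AUC = 124 µg/mL·h

Trapezoidal AUC_0→11.5:
  [0→4]: (35.20+10.20)/2 × 4 = 90.8
  [4→8]: (10.20+2.95)/2 × 4 = 26.3
  [8→8.5]: (2.95+2.53)/2 × 0.5 = 1.37
  [8.5→9.5]: (2.53+1.86)/2 × 1 = 2.195
  [9.5→11.5]: (1.86+1.00)/2 × 2 = 2.86
  Sum = 123.525 µg/mL·h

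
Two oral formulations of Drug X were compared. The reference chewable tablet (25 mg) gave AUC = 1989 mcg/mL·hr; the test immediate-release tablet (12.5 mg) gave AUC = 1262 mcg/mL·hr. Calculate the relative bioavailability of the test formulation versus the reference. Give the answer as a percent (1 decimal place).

F_rel = (AUC_test/D_test) / (AUC_ref/D_ref)
      = (1262/12.5) / (1989/25)
      = 100.96 / 79.56 = 1.2690 = 126.90%

F_rel = 126.9%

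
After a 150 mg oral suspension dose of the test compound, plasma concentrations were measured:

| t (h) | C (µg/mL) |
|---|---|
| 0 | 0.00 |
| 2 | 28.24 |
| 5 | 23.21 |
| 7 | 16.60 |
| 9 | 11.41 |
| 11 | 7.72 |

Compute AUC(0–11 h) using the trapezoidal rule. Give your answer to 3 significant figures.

Trapezoidal AUC_0→11:
  [0→2]: (0.00+28.24)/2 × 2 = 28.24
  [2→5]: (28.24+23.21)/2 × 3 = 77.175
  [5→7]: (23.21+16.60)/2 × 2 = 39.81
  [7→9]: (16.60+11.41)/2 × 2 = 28.01
  [9→11]: (11.41+7.72)/2 × 2 = 19.13
  Sum = 192.365 µg/mL·h

AUC = 192 µg/mL·h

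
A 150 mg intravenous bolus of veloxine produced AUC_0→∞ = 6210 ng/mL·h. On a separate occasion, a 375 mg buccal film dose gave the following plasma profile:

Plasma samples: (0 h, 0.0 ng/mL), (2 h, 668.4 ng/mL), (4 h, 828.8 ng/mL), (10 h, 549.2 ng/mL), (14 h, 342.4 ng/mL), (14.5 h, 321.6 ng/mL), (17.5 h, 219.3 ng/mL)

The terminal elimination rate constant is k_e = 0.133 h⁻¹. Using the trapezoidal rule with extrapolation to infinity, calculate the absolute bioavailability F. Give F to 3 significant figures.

Trapezoidal AUC_0→17.5 (buccal film):
  [0→2]: (0.0+668.4)/2 × 2 = 668.4
  [2→4]: (668.4+828.8)/2 × 2 = 1497.2
  [4→10]: (828.8+549.2)/2 × 6 = 4134.0
  [10→14]: (549.2+342.4)/2 × 4 = 1783.2
  [14→14.5]: (342.4+321.6)/2 × 0.5 = 166.0
  [14.5→17.5]: (321.6+219.3)/2 × 3 = 811.35
  Sum = 9060.15 ng/mL·h
Tail: C_last/k_e = 219.3/0.133 = 1648.872
AUC_0→∞ (buccal film) = 9060.15 + 1648.872 = 10709.022 ng/mL·h
F = (AUC_ev/D_ev)/(AUC_iv/D_iv) = (10709.022/375)/(6210/150) = 28.557392/41.4 = 0.6898

F = 0.690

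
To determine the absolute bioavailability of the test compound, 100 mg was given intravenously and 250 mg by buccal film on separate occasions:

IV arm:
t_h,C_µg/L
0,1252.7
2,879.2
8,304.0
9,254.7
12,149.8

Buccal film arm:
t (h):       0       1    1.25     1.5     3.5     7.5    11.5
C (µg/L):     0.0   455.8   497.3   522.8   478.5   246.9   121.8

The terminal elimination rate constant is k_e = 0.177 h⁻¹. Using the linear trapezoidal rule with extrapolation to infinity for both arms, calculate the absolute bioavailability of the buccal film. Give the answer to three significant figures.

Trapezoidal AUC_0→12 (IV):
  [0→2]: (1252.7+879.2)/2 × 2 = 2131.9
  [2→8]: (879.2+304.0)/2 × 6 = 3549.6
  [8→9]: (304.0+254.7)/2 × 1 = 279.35
  [9→12]: (254.7+149.8)/2 × 3 = 606.75
  Sum = 6567.6 µg/L·h
IV tail: 149.8/0.177 = 846.328; AUC_iv,0→∞ = 6567.6 + 846.328 = 7413.928 µg/L·h
Trapezoidal AUC_0→11.5 (buccal film):
  [0→1]: (0.0+455.8)/2 × 1 = 227.9
  [1→1.25]: (455.8+497.3)/2 × 0.25 = 119.1375
  [1.25→1.5]: (497.3+522.8)/2 × 0.25 = 127.5125
  [1.5→3.5]: (522.8+478.5)/2 × 2 = 1001.3
  [3.5→7.5]: (478.5+246.9)/2 × 4 = 1450.8
  [7.5→11.5]: (246.9+121.8)/2 × 4 = 737.4
  Sum = 3664.05 µg/L·h
buccal film tail: 121.8/0.177 = 688.136; AUC_ev,0→∞ = 3664.05 + 688.136 = 4352.186 µg/L·h
F = (AUC_ev/D_ev)/(AUC_iv/D_iv) = (4352.186/250)/(7413.928/100) = 17.408744/74.13928 = 0.2348

F = 0.235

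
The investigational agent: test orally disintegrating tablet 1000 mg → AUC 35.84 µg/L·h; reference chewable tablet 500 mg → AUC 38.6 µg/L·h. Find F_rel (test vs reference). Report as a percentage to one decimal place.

F_rel = (AUC_test/D_test) / (AUC_ref/D_ref)
      = (35.84/1000) / (38.6/500)
      = 0.03584 / 0.0772 = 0.4642 = 46.42%

F_rel = 46.4%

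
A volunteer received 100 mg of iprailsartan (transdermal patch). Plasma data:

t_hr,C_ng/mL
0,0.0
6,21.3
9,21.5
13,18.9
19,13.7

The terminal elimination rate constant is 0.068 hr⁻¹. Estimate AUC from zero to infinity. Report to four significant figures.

AUC = 508.2 ng/mL·hr

Trapezoidal AUC_0→19:
  [0→6]: (0.0+21.3)/2 × 6 = 63.9
  [6→9]: (21.3+21.5)/2 × 3 = 64.2
  [9→13]: (21.5+18.9)/2 × 4 = 80.8
  [13→19]: (18.9+13.7)/2 × 6 = 97.8
  Sum = 306.7 ng/mL·hr
Extrapolated tail: C_last / k_e = 13.7 / 0.068 = 201.471
AUC_0→∞ = 306.7 + 201.471 = 508.171 ng/mL·hr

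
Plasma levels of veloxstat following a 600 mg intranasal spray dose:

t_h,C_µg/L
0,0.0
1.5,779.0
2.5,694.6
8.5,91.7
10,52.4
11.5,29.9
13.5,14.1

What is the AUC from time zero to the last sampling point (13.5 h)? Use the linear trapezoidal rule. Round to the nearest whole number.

Trapezoidal AUC_0→13.5:
  [0→1.5]: (0.0+779.0)/2 × 1.5 = 584.25
  [1.5→2.5]: (779.0+694.6)/2 × 1 = 736.8
  [2.5→8.5]: (694.6+91.7)/2 × 6 = 2358.9
  [8.5→10]: (91.7+52.4)/2 × 1.5 = 108.075
  [10→11.5]: (52.4+29.9)/2 × 1.5 = 61.725
  [11.5→13.5]: (29.9+14.1)/2 × 2 = 44.0
  Sum = 3893.75 µg/L·h

AUC = 3894 µg/L·h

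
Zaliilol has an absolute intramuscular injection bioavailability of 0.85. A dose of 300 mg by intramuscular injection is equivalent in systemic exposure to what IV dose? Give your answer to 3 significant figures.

Systemic exposure from an extravascular dose = F × D_ev, so the equivalent IV dose is F × D_ev.
D_iv = F × D_ev = 0.85 × 300 = 255 mg

D_iv = 255 mg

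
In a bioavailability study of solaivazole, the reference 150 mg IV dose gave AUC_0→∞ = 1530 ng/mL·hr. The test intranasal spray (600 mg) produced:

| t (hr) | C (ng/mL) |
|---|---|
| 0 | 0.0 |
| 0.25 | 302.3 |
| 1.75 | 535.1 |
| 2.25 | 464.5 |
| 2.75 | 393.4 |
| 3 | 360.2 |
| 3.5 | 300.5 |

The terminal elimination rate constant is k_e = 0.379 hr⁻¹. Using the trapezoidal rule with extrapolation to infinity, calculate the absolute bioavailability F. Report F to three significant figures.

F = 0.357

Trapezoidal AUC_0→3.5 (intranasal spray):
  [0→0.25]: (0.0+302.3)/2 × 0.25 = 37.7875
  [0.25→1.75]: (302.3+535.1)/2 × 1.5 = 628.05
  [1.75→2.25]: (535.1+464.5)/2 × 0.5 = 249.9
  [2.25→2.75]: (464.5+393.4)/2 × 0.5 = 214.475
  [2.75→3]: (393.4+360.2)/2 × 0.25 = 94.2
  [3→3.5]: (360.2+300.5)/2 × 0.5 = 165.175
  Sum = 1389.5875 ng/mL·hr
Tail: C_last/k_e = 300.5/0.379 = 792.876
AUC_0→∞ (intranasal spray) = 1389.5875 + 792.876 = 2182.4635 ng/mL·hr
F = (AUC_ev/D_ev)/(AUC_iv/D_iv) = (2182.4635/600)/(1530/150) = 3.63744/10.2 = 0.3566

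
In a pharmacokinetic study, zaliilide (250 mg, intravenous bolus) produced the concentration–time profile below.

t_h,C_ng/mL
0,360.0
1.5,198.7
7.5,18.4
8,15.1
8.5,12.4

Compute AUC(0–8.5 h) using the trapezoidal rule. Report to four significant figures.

Trapezoidal AUC_0→8.5:
  [0→1.5]: (360.0+198.7)/2 × 1.5 = 419.025
  [1.5→7.5]: (198.7+18.4)/2 × 6 = 651.3
  [7.5→8]: (18.4+15.1)/2 × 0.5 = 8.375
  [8→8.5]: (15.1+12.4)/2 × 0.5 = 6.875
  Sum = 1085.575 ng/mL·h

AUC = 1086 ng/mL·h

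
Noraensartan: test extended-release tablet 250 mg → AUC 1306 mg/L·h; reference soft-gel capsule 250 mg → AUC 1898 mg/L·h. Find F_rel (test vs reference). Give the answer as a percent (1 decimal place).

F_rel = 68.8%

F_rel = (AUC_test/D_test) / (AUC_ref/D_ref)
      = (1306/250) / (1898/250)
      = 5.224 / 7.592 = 0.6881 = 68.81%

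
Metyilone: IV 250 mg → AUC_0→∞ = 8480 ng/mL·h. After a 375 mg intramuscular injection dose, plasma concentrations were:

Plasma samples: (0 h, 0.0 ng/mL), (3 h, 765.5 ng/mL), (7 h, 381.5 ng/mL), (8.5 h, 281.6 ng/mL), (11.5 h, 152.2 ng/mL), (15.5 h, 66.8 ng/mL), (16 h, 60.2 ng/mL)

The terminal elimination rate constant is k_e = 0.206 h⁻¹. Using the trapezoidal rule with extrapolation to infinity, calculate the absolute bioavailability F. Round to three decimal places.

F = 0.421

Trapezoidal AUC_0→16 (intramuscular injection):
  [0→3]: (0.0+765.5)/2 × 3 = 1148.25
  [3→7]: (765.5+381.5)/2 × 4 = 2294.0
  [7→8.5]: (381.5+281.6)/2 × 1.5 = 497.325
  [8.5→11.5]: (281.6+152.2)/2 × 3 = 650.7
  [11.5→15.5]: (152.2+66.8)/2 × 4 = 438.0
  [15.5→16]: (66.8+60.2)/2 × 0.5 = 31.75
  Sum = 5060.025 ng/mL·h
Tail: C_last/k_e = 60.2/0.206 = 292.233
AUC_0→∞ (intramuscular injection) = 5060.025 + 292.233 = 5352.258 ng/mL·h
F = (AUC_ev/D_ev)/(AUC_iv/D_iv) = (5352.258/375)/(8480/250) = 14.272688/33.92 = 0.4208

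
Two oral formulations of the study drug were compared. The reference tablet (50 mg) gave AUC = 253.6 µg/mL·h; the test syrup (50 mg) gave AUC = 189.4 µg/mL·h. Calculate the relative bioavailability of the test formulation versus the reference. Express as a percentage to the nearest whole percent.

F_rel = 75%

F_rel = (AUC_test/D_test) / (AUC_ref/D_ref)
      = (189.4/50) / (253.6/50)
      = 3.788 / 5.072 = 0.7468 = 74.68%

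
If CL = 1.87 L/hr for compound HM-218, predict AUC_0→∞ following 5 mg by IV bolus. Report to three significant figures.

AUC = 2.67 mg/L·hr

AUC_0→∞ = Dose_iv / CL
        = 5 / 1.87 = 2.6738 mg/L·hr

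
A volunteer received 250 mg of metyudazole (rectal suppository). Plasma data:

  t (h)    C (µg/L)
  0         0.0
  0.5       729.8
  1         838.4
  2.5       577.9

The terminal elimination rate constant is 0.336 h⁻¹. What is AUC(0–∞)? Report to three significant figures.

AUC = 3360 µg/L·h

Trapezoidal AUC_0→2.5:
  [0→0.5]: (0.0+729.8)/2 × 0.5 = 182.45
  [0.5→1]: (729.8+838.4)/2 × 0.5 = 392.05
  [1→2.5]: (838.4+577.9)/2 × 1.5 = 1062.225
  Sum = 1636.725 µg/L·h
Extrapolated tail: C_last / k_e = 577.9 / 0.336 = 1719.940
AUC_0→∞ = 1636.725 + 1719.940 = 3356.665 µg/L·h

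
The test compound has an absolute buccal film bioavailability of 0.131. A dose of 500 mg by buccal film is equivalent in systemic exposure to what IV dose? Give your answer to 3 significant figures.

Systemic exposure from an extravascular dose = F × D_ev, so the equivalent IV dose is F × D_ev.
D_iv = F × D_ev = 0.131 × 500 = 65.5 mg

D_iv = 65.5 mg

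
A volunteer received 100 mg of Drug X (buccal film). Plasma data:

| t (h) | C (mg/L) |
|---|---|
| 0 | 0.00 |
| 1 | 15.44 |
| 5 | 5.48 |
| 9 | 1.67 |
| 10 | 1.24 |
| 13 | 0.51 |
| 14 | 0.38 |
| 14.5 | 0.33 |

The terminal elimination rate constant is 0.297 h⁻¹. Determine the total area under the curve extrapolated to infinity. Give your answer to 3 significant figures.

AUC = 69.7 mg/L·h

Trapezoidal AUC_0→14.5:
  [0→1]: (0.00+15.44)/2 × 1 = 7.72
  [1→5]: (15.44+5.48)/2 × 4 = 41.84
  [5→9]: (5.48+1.67)/2 × 4 = 14.3
  [9→10]: (1.67+1.24)/2 × 1 = 1.455
  [10→13]: (1.24+0.51)/2 × 3 = 2.625
  [13→14]: (0.51+0.38)/2 × 1 = 0.445
  [14→14.5]: (0.38+0.33)/2 × 0.5 = 0.1775
  Sum = 68.5625 mg/L·h
Extrapolated tail: C_last / k_e = 0.33 / 0.297 = 1.111
AUC_0→∞ = 68.5625 + 1.111 = 69.6735 mg/L·h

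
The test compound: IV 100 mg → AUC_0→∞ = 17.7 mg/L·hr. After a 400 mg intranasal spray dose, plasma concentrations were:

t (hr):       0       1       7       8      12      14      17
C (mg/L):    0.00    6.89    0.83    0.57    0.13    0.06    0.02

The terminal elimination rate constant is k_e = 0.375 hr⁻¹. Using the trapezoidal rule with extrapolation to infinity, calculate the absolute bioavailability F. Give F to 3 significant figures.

Trapezoidal AUC_0→17 (intranasal spray):
  [0→1]: (0.00+6.89)/2 × 1 = 3.445
  [1→7]: (6.89+0.83)/2 × 6 = 23.16
  [7→8]: (0.83+0.57)/2 × 1 = 0.7
  [8→12]: (0.57+0.13)/2 × 4 = 1.4
  [12→14]: (0.13+0.06)/2 × 2 = 0.19
  [14→17]: (0.06+0.02)/2 × 3 = 0.12
  Sum = 29.015 mg/L·hr
Tail: C_last/k_e = 0.02/0.375 = 0.053
AUC_0→∞ (intranasal spray) = 29.015 + 0.053 = 29.068 mg/L·hr
F = (AUC_ev/D_ev)/(AUC_iv/D_iv) = (29.068/400)/(17.7/100) = 0.07267/0.177 = 0.4106

F = 0.411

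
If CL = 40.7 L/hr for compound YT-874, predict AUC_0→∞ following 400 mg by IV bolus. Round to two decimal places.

AUC_0→∞ = Dose_iv / CL
        = 400 / 40.7 = 9.82801 mg/L·hr

AUC = 9.83 mg/L·hr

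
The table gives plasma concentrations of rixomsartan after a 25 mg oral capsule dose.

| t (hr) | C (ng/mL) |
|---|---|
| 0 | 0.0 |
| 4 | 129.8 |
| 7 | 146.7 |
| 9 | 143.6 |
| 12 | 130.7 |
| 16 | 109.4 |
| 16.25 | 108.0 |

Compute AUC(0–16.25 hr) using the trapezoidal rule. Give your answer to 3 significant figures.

Trapezoidal AUC_0→16.25:
  [0→4]: (0.0+129.8)/2 × 4 = 259.6
  [4→7]: (129.8+146.7)/2 × 3 = 414.75
  [7→9]: (146.7+143.6)/2 × 2 = 290.3
  [9→12]: (143.6+130.7)/2 × 3 = 411.45
  [12→16]: (130.7+109.4)/2 × 4 = 480.2
  [16→16.25]: (109.4+108.0)/2 × 0.25 = 27.175
  Sum = 1883.475 ng/mL·hr

AUC = 1880 ng/mL·hr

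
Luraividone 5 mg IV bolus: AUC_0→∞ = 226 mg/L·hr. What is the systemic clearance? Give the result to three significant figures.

CL = Dose_iv / AUC_0→∞
   = 5 / 226 = 0.0221239 L/hr

CL = 0.0221 L/hr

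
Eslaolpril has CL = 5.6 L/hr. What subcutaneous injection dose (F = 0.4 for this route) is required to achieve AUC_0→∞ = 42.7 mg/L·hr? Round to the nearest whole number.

Dose = CL × AUC_0→∞ / F
     = 5.6 × 42.7 / 0.4 = 597.8 mg

Dose = 598 mg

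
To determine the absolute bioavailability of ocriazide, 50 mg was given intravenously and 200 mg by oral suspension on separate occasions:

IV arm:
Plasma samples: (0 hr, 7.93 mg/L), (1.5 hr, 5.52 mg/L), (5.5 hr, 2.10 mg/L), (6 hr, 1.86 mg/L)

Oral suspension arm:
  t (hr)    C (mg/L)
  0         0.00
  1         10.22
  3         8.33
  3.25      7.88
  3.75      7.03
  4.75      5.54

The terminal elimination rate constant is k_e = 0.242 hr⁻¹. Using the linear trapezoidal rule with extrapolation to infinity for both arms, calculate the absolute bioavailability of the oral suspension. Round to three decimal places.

Trapezoidal AUC_0→6 (IV):
  [0→1.5]: (7.93+5.52)/2 × 1.5 = 10.0875
  [1.5→5.5]: (5.52+2.10)/2 × 4 = 15.24
  [5.5→6]: (2.10+1.86)/2 × 0.5 = 0.99
  Sum = 26.3175 mg/L·hr
IV tail: 1.86/0.242 = 7.686; AUC_iv,0→∞ = 26.3175 + 7.686 = 34.0035 mg/L·hr
Trapezoidal AUC_0→4.75 (oral suspension):
  [0→1]: (0.00+10.22)/2 × 1 = 5.11
  [1→3]: (10.22+8.33)/2 × 2 = 18.55
  [3→3.25]: (8.33+7.88)/2 × 0.25 = 2.02625
  [3.25→3.75]: (7.88+7.03)/2 × 0.5 = 3.7275
  [3.75→4.75]: (7.03+5.54)/2 × 1 = 6.285
  Sum = 35.69875 mg/L·hr
oral suspension tail: 5.54/0.242 = 22.893; AUC_ev,0→∞ = 35.69875 + 22.893 = 58.59175 mg/L·hr
F = (AUC_ev/D_ev)/(AUC_iv/D_iv) = (58.59175/200)/(34.0035/50) = 0.29295875/0.68007 = 0.4308

F = 0.431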